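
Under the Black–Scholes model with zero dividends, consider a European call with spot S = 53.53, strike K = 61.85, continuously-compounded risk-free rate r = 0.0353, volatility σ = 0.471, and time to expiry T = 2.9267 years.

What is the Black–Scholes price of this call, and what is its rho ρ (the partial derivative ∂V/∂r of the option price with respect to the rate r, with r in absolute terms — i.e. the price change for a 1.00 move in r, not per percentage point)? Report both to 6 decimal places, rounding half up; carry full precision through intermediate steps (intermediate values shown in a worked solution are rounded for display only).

price = 16.001607
ρ = 53.044080

σ√T = 0.471·√2.9267 = 0.805768
d₁ = (ln(S/K) + (r+σ²/2)T) / (σ√T) = (ln(53.53/61.85) + (0.0353+0.471²/2)·2.9267) / 0.805768 = (-0.144470 + 0.427944) / 0.805768 = 0.351806
d₂ = d₁ − σ√T = 0.351806 − 0.805768 = -0.453962
e^{−rT} = e^{−0.0353·2.9267} = 0.901845
N(d₁) = 0.637508,  N(d₂) = 0.324928
Call price V = S·N(d₁) − K·e^{−rT}·N(d₂) = 34.125801 − 18.124194 = 16.001607
ρ = K·T·e^{−rT}·N(d₂) = 53.044080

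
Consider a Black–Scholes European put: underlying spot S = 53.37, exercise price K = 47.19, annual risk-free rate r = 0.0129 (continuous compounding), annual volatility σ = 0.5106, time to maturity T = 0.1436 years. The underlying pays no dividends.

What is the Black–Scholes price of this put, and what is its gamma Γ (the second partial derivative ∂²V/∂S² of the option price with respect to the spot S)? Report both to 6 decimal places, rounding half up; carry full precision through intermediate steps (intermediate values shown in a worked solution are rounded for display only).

price = 1.514412
Γ = 0.029328

σ√T = 0.5106·√0.1436 = 0.193490
d₁ = (ln(S/K) + (r+σ²/2)T) / (σ√T) = (ln(53.37/47.19) + (0.0129+0.5106²/2)·0.1436) / 0.193490 = (0.123067 + 0.020572) / 0.193490 = 0.742356
d₂ = d₁ − σ√T = 0.742356 − 0.193490 = 0.548867
e^{−rT} = e^{−0.0129·0.1436} = 0.998149
N(−d₁) = 0.228936,  N(−d₂) = 0.291549
Put price V = K·e^{−rT}·N(−d₂) − S·N(−d₁) = 13.732711 − 12.218299 = 1.514412
φ(d₁) = (1/√(2π))·e^{−d₁²/2} = 0.302860
Γ = φ(d₁) / (S·σ·√T) = 0.029328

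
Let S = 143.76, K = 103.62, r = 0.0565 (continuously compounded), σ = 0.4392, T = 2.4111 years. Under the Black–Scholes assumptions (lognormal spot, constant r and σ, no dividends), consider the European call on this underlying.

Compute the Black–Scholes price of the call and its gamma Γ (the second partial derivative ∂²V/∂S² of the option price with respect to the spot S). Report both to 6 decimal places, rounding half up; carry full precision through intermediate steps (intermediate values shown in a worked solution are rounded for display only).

σ√T = 0.4392·√2.4111 = 0.681977
d₁ = (ln(S/K) + (r+σ²/2)T) / (σ√T) = (ln(143.76/103.62) + (0.0565+0.4392²/2)·2.4111) / 0.681977 = (0.327415 + 0.368774) / 0.681977 = 1.020838
d₂ = d₁ − σ√T = 1.020838 − 0.681977 = 0.338861
e^{−rT} = e^{−0.0565·2.4111} = 0.872644
N(d₁) = 0.846334,  N(d₂) = 0.632643
Call price V = S·N(d₁) − K·e^{−rT}·N(d₂) = 121.669043 − 57.205716 = 64.463327
φ(d₁) = (1/√(2π))·e^{−d₁²/2} = 0.236929
Γ = φ(d₁) / (S·σ·√T) = 0.002417

price = 64.463327
Γ = 0.002417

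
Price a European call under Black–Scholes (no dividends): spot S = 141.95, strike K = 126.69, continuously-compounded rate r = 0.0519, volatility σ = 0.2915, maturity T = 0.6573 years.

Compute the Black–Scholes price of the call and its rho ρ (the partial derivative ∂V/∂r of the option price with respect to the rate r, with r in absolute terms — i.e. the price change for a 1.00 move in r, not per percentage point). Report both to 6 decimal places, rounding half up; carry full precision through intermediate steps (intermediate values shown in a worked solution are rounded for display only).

price = 24.529876
ρ = 55.859130

σ√T = 0.2915·√0.6573 = 0.236331
d₁ = (ln(S/K) + (r+σ²/2)T) / (σ√T) = (ln(141.95/126.69) + (0.0519+0.2915²/2)·0.6573) / 0.236331 = (0.113732 + 0.062040) / 0.236331 = 0.743753
d₂ = d₁ − σ√T = 0.743753 − 0.236331 = 0.507422
e^{−rT} = e^{−0.0519·0.6573} = 0.966461
N(d₁) = 0.771487,  N(d₂) = 0.694071
Call price V = S·N(d₁) − K·e^{−rT}·N(d₂) = 109.512579 − 84.982703 = 24.529876
ρ = K·T·e^{−rT}·N(d₂) = 55.859130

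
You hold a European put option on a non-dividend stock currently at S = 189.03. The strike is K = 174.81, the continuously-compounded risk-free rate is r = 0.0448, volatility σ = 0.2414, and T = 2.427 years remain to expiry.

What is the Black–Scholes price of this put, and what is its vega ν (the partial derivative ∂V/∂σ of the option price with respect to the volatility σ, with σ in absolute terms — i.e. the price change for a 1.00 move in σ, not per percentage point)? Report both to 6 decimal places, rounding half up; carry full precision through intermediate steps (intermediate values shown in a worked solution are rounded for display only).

price = 12.749899
ν = 92.907816

σ√T = 0.2414·√2.427 = 0.376073
d₁ = (ln(S/K) + (r+σ²/2)T) / (σ√T) = (ln(189.03/174.81) + (0.0448+0.2414²/2)·2.427) / 0.376073 = (0.078206 + 0.179445) / 0.376073 = 0.685109
d₂ = d₁ − σ√T = 0.685109 − 0.376073 = 0.309036
e^{−rT} = e^{−0.0448·2.427} = 0.896973
N(−d₁) = 0.246637,  N(−d₂) = 0.378647
Put price V = K·e^{−rT}·N(−d₂) − S·N(−d₁) = 59.371781 − 46.621881 = 12.749899
φ(d₁) = (1/√(2π))·e^{−d₁²/2} = 0.315491
ν = S·φ(d₁)·√T = 92.907816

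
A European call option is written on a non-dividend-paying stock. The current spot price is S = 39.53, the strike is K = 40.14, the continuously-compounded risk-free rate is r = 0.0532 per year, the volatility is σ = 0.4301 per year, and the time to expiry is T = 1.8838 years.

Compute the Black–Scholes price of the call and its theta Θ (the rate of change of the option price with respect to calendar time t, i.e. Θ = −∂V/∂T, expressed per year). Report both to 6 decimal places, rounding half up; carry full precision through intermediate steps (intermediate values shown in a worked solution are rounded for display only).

σ√T = 0.4301·√1.8838 = 0.590319
d₁ = (ln(S/K) + (r+σ²/2)T) / (σ√T) = (ln(39.53/40.14) + (0.0532+0.4301²/2)·1.8838) / 0.590319 = (-0.015313 + 0.274456) / 0.590319 = 0.438988
d₂ = d₁ − σ√T = 0.438988 − 0.590319 = -0.151331
e^{−rT} = e^{−0.0532·1.8838} = 0.904640
N(d₁) = 0.669665,  N(d₂) = 0.439857
Call price V = S·N(d₁) − K·e^{−rT}·N(d₂) = 26.471853 − 15.972208 = 10.499645
φ(d₁) = (1/√(2π))·e^{−d₁²/2} = 0.362296
Θ = −S·φ(d₁)·σ/(2√T) − r·K·e^{−rT}·N(d₂) = −2.243946 − 0.849721 = -3.093667

price = 10.499645
Θ = -3.093667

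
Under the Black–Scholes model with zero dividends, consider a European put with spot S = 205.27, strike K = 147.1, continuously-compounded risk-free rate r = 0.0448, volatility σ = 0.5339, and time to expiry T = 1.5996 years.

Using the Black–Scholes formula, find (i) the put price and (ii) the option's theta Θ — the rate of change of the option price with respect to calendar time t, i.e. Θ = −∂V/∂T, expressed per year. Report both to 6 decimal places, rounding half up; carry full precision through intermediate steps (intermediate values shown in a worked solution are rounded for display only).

price = 18.532151
Θ = -8.707623

σ√T = 0.5339·√1.5996 = 0.675252
d₁ = (ln(S/K) + (r+σ²/2)T) / (σ√T) = (ln(205.27/147.1) + (0.0448+0.5339²/2)·1.5996) / 0.675252 = (0.333214 + 0.299644) / 0.675252 = 0.937218
d₂ = d₁ − σ√T = 0.937218 − 0.675252 = 0.261966
e^{−rT} = e^{−0.0448·1.5996} = 0.930845
N(−d₁) = 0.174323,  N(−d₂) = 0.396674
Put price V = K·e^{−rT}·N(−d₂) − S·N(−d₁) = 54.315474 − 35.783323 = 18.532151
φ(d₁) = (1/√(2π))·e^{−d₁²/2} = 0.257142
Θ = −S·φ(d₁)·σ/(2√T) + r·K·e^{−rT}·N(−d₂) = −11.140957 + 2.433333 = -8.707623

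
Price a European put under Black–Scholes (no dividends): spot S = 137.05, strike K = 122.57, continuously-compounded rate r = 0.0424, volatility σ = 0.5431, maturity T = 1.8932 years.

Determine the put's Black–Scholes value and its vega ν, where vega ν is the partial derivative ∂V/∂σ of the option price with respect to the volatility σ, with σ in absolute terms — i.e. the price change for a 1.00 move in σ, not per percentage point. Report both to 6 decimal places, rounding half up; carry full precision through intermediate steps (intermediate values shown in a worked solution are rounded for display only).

price = 25.608957
ν = 61.669330

σ√T = 0.5431·√1.8932 = 0.747271
d₁ = (ln(S/K) + (r+σ²/2)T) / (σ√T) = (ln(137.05/122.57) + (0.0424+0.5431²/2)·1.8932) / 0.747271 = (0.111664 + 0.359479) / 0.747271 = 0.630484
d₂ = d₁ − σ√T = 0.630484 − 0.747271 = -0.116787
e^{−rT} = e^{−0.0424·1.8932} = 0.922866
N(−d₁) = 0.264189,  N(−d₂) = 0.546486
Put price V = K·e^{−rT}·N(−d₂) − S·N(−d₁) = 61.816072 − 36.207115 = 25.608957
φ(d₁) = (1/√(2π))·e^{−d₁²/2} = 0.327033
ν = S·φ(d₁)·√T = 61.669330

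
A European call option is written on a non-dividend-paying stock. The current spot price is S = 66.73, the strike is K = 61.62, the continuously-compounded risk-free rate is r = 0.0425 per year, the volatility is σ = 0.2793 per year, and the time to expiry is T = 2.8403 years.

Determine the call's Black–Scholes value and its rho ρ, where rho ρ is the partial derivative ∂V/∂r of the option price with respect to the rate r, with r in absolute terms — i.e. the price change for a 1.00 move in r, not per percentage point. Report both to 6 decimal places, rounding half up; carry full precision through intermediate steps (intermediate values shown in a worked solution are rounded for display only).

σ√T = 0.2793·√2.8403 = 0.470710
d₁ = (ln(S/K) + (r+σ²/2)T) / (σ√T) = (ln(66.73/61.62) + (0.0425+0.2793²/2)·2.8403) / 0.470710 = (0.079668 + 0.231497) / 0.470710 = 0.661054
d₂ = d₁ − σ√T = 0.661054 − 0.470710 = 0.190345
e^{−rT} = e^{−0.0425·2.8403} = 0.886289
N(d₁) = 0.745711,  N(d₂) = 0.575481
Call price V = S·N(d₁) − K·e^{−rT}·N(d₂) = 49.761314 − 31.428774 = 18.332540
ρ = K·T·e^{−rT}·N(d₂) = 89.267148

price = 18.332540
ρ = 89.267148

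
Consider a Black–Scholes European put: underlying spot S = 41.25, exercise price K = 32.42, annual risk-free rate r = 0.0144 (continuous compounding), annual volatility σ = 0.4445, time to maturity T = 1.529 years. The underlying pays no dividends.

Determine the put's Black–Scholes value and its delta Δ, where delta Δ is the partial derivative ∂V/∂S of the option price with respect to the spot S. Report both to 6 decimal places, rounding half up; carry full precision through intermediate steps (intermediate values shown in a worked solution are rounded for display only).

price = 3.990500
Δ = -0.225688

σ√T = 0.4445·√1.529 = 0.549636
d₁ = (ln(S/K) + (r+σ²/2)T) / (σ√T) = (ln(41.25/32.42) + (0.0144+0.4445²/2)·1.529) / 0.549636 = (0.240876 + 0.173068) / 0.549636 = 0.753122
d₂ = d₁ − σ√T = 0.753122 − 0.549636 = 0.203486
e^{−rT} = e^{−0.0144·1.529} = 0.978223
N(−d₁) = 0.225688,  N(−d₂) = 0.419378
Put price V = K·e^{−rT}·N(−d₂) − S·N(−d₁) = 13.300142 − 9.309642 = 3.990500
Δ = −N(−d₁) = -0.225688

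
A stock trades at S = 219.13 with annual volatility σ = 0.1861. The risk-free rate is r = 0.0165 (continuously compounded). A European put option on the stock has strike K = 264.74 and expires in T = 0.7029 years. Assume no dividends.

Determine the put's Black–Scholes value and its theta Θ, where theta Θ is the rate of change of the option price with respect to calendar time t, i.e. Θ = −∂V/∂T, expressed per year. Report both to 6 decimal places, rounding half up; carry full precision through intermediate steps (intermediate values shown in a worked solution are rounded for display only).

price = 44.931671
Θ = -1.700984

σ√T = 0.1861·√0.7029 = 0.156025
d₁ = (ln(S/K) + (r+σ²/2)T) / (σ√T) = (ln(219.13/264.74) + (0.0165+0.1861²/2)·0.7029) / 0.156025 = (-0.189083 + 0.023770) / 0.156025 = -1.059534
d₂ = d₁ − σ√T = -1.059534 − 0.156025 = -1.215558
e^{−rT} = e^{−0.0165·0.7029} = 0.988469
N(−d₁) = 0.855322,  N(−d₂) = 0.887923
Put price V = K·e^{−rT}·N(−d₂) − S·N(−d₁) = 232.358298 − 187.426627 = 44.931671
φ(d₁) = (1/√(2π))·e^{−d₁²/2} = 0.227582
Θ = −S·φ(d₁)·σ/(2√T) + r·K·e^{−rT}·N(−d₂) = −5.534896 + 3.833912 = -1.700984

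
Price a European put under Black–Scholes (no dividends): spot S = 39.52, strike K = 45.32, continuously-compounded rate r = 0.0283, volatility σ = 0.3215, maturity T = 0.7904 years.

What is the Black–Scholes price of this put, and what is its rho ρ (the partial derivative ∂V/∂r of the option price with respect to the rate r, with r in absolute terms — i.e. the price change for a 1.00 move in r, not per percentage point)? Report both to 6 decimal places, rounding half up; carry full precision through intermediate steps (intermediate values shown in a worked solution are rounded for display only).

σ√T = 0.3215·√0.7904 = 0.285828
d₁ = (ln(S/K) + (r+σ²/2)T) / (σ√T) = (ln(39.52/45.32) + (0.0283+0.3215²/2)·0.7904) / 0.285828 = (-0.136942 + 0.063217) / 0.285828 = -0.257933
d₂ = d₁ − σ√T = -0.257933 − 0.285828 = -0.543761
e^{−rT} = e^{−0.0283·0.7904} = 0.977880
N(−d₁) = 0.601771,  N(−d₂) = 0.706697
Put price V = K·e^{−rT}·N(−d₂) − S·N(−d₁) = 31.319061 − 23.781981 = 7.537080
ρ = −K·T·e^{−rT}·N(−d₂) = -24.754586

price = 7.537080
ρ = -24.754586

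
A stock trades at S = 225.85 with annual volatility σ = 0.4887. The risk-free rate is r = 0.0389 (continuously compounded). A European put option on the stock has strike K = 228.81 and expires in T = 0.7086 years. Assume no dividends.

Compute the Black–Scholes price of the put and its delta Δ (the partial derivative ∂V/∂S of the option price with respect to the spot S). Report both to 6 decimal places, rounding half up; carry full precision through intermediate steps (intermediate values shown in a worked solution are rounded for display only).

price = 34.932406
Δ = -0.404761

σ√T = 0.4887·√0.7086 = 0.411380
d₁ = (ln(S/K) + (r+σ²/2)T) / (σ√T) = (ln(225.85/228.81) + (0.0389+0.4887²/2)·0.7086) / 0.411380 = (-0.013021 + 0.112181) / 0.411380 = 0.241043
d₂ = d₁ − σ√T = 0.241043 − 0.411380 = -0.170337
e^{−rT} = e^{−0.0389·0.7086} = 0.972812
N(−d₁) = 0.404761,  N(−d₂) = 0.567627
Put price V = K·e^{−rT}·N(−d₂) − S·N(−d₁) = 126.347638 − 91.415231 = 34.932406
Δ = −N(−d₁) = -0.404761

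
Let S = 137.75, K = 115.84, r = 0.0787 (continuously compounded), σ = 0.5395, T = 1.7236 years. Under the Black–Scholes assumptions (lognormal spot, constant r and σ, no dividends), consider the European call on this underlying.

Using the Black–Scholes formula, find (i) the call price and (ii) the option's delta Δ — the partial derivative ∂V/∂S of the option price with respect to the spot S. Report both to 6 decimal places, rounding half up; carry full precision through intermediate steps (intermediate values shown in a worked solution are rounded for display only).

σ√T = 0.5395·√1.7236 = 0.708288
d₁ = (ln(S/K) + (r+σ²/2)T) / (σ√T) = (ln(137.75/115.84) + (0.0787+0.5395²/2)·1.7236) / 0.708288 = (0.173231 + 0.386483) / 0.708288 = 0.790235
d₂ = d₁ − σ√T = 0.790235 − 0.708288 = 0.081947
e^{−rT} = e^{−0.0787·1.7236} = 0.873151
N(d₁) = 0.785305,  N(d₂) = 0.532656
Call price V = S·N(d₁) − K·e^{−rT}·N(d₂) = 108.175718 − 53.875854 = 54.299863
Δ = N(d₁) = 0.785305

price = 54.299863
Δ = 0.785305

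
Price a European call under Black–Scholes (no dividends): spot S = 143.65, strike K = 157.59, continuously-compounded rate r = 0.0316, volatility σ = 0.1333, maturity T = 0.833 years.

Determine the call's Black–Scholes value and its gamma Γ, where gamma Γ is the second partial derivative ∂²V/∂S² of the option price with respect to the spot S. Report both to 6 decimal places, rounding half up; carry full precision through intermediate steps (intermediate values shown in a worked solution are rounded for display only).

price = 3.326161
Γ = 0.020303

σ√T = 0.1333·√0.833 = 0.121661
d₁ = (ln(S/K) + (r+σ²/2)T) / (σ√T) = (ln(143.65/157.59) + (0.0316+0.1333²/2)·0.833) / 0.121661 = (-0.092617 + 0.033724) / 0.121661 = -0.484076
d₂ = d₁ − σ√T = -0.484076 − 0.121661 = -0.605738
e^{−rT} = e^{−0.0316·0.833} = 0.974021
N(d₁) = 0.314166,  N(d₂) = 0.272344
Call price V = S·N(d₁) − K·e^{−rT}·N(d₂) = 45.129919 − 41.803758 = 3.326161
φ(d₁) = (1/√(2π))·e^{−d₁²/2} = 0.354835
Γ = φ(d₁) / (S·σ·√T) = 0.020303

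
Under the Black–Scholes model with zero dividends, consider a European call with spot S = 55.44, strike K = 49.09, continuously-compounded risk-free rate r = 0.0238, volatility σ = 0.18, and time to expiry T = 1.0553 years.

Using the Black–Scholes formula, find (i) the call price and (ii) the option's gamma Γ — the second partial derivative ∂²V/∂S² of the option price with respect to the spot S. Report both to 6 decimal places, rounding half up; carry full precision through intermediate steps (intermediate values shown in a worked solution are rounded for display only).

price = 8.722573
Γ = 0.026279

σ√T = 0.18·√1.0553 = 0.184910
d₁ = (ln(S/K) + (r+σ²/2)T) / (σ√T) = (ln(55.44/49.09) + (0.0238+0.18²/2)·1.0553) / 0.184910 = (0.121646 + 0.042212) / 0.184910 = 0.886150
d₂ = d₁ − σ√T = 0.886150 − 0.184910 = 0.701240
e^{−rT} = e^{−0.0238·1.0553} = 0.975197
N(d₁) = 0.812232,  N(d₂) = 0.758423
Call price V = S·N(d₁) − K·e^{−rT}·N(d₂) = 45.030121 − 36.307548 = 8.722573
φ(d₁) = (1/√(2π))·e^{−d₁²/2} = 0.269397
Γ = φ(d₁) / (S·σ·√T) = 0.026279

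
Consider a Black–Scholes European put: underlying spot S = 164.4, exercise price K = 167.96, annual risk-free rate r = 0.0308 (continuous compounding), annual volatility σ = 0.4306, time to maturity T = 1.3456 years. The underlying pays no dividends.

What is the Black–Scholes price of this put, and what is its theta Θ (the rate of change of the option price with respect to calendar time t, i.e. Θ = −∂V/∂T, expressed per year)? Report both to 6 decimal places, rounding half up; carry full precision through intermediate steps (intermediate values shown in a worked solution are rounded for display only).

price = 30.497141
Θ = -8.778626

σ√T = 0.4306·√1.3456 = 0.499496
d₁ = (ln(S/K) + (r+σ²/2)T) / (σ√T) = (ln(164.4/167.96) + (0.0308+0.4306²/2)·1.3456) / 0.499496 = (-0.021423 + 0.166193) / 0.499496 = 0.289831
d₂ = d₁ − σ√T = 0.289831 − 0.499496 = -0.209665
e^{−rT} = e^{−0.0308·1.3456} = 0.959403
N(−d₁) = 0.385973,  N(−d₂) = 0.583036
Put price V = K·e^{−rT}·N(−d₂) − S·N(−d₁) = 93.951088 − 63.453947 = 30.497141
φ(d₁) = (1/√(2π))·e^{−d₁²/2} = 0.382533
Θ = −S·φ(d₁)·σ/(2√T) + r·K·e^{−rT}·N(−d₂) = −11.672319 + 2.893694 = -8.778626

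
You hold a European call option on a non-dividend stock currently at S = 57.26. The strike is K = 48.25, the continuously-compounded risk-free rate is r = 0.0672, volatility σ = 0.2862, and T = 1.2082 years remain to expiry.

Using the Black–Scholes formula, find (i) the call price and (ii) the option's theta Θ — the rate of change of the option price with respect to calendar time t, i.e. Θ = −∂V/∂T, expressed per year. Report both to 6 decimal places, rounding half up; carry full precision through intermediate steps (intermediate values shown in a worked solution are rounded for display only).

price = 14.659640
Θ = -4.090492

σ√T = 0.2862·√1.2082 = 0.314586
d₁ = (ln(S/K) + (r+σ²/2)T) / (σ√T) = (ln(57.26/48.25) + (0.0672+0.2862²/2)·1.2082) / 0.314586 = (0.171206 + 0.130673) / 0.314586 = 0.959610
d₂ = d₁ − σ√T = 0.959610 − 0.314586 = 0.645024
e^{−rT} = e^{−0.0672·1.2082} = 0.922018
N(d₁) = 0.831374,  N(d₂) = 0.740544
Call price V = S·N(d₁) − K·e^{−rT}·N(d₂) = 47.604488 − 32.944848 = 14.659640
φ(d₁) = (1/√(2π))·e^{−d₁²/2} = 0.251739
Θ = −S·φ(d₁)·σ/(2√T) − r·K·e^{−rT}·N(d₂) = −1.876598 − 2.213894 = -4.090492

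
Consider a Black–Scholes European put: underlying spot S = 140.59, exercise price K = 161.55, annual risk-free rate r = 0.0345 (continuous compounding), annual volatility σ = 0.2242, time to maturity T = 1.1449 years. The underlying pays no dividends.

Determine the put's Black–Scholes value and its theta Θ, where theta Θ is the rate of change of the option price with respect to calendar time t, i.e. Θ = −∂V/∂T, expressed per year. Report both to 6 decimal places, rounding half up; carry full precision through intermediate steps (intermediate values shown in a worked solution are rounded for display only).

price = 22.666469
Θ = -1.857141

σ√T = 0.2242·√1.1449 = 0.239894
d₁ = (ln(S/K) + (r+σ²/2)T) / (σ√T) = (ln(140.59/161.55) + (0.0345+0.2242²/2)·1.1449) / 0.239894 = (-0.138967 + 0.068274) / 0.239894 = -0.294685
d₂ = d₁ − σ√T = -0.294685 − 0.239894 = -0.534579
e^{−rT} = e^{−0.0345·1.1449} = 0.961271
N(−d₁) = 0.615883,  N(−d₂) = 0.703530
Put price V = K·e^{−rT}·N(−d₂) − S·N(−d₁) = 109.253437 − 86.586968 = 22.666469
φ(d₁) = (1/√(2π))·e^{−d₁²/2} = 0.381991
Θ = −S·φ(d₁)·σ/(2√T) + r·K·e^{−rT}·N(−d₂) = −5.626384 + 3.769244 = -1.857141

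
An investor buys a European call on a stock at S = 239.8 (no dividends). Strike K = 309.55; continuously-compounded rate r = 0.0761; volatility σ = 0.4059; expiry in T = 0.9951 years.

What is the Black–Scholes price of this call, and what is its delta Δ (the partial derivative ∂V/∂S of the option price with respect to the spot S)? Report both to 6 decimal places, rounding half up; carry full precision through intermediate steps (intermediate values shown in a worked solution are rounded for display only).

price = 22.690351
Δ = 0.404747

σ√T = 0.4059·√0.9951 = 0.404904
d₁ = (ln(S/K) + (r+σ²/2)T) / (σ√T) = (ln(239.8/309.55) + (0.0761+0.4059²/2)·0.9951) / 0.404904 = (-0.255314 + 0.157701) / 0.404904 = -0.241078
d₂ = d₁ − σ√T = -0.241078 − 0.404904 = -0.645982
e^{−rT} = e^{−0.0761·0.9951} = 0.927069
N(d₁) = 0.404747,  N(d₂) = 0.259145
Call price V = S·N(d₁) − K·e^{−rT}·N(d₂) = 97.058411 − 74.368060 = 22.690351
Δ = N(d₁) = 0.404747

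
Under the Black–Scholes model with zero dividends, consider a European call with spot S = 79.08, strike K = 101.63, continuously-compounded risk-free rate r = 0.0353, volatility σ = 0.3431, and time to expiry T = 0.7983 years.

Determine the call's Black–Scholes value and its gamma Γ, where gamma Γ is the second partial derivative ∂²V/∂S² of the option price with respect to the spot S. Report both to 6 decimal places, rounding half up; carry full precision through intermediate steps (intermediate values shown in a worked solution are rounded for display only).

price = 3.676337
Γ = 0.013964

σ√T = 0.3431·√0.7983 = 0.306552
d₁ = (ln(S/K) + (r+σ²/2)T) / (σ√T) = (ln(79.08/101.63) + (0.0353+0.3431²/2)·0.7983) / 0.306552 = (-0.250879 + 0.075167) / 0.306552 = -0.573188
d₂ = d₁ − σ√T = -0.573188 − 0.306552 = -0.879740
e^{−rT} = e^{−0.0353·0.7983} = 0.972213
N(d₁) = 0.283259,  N(d₂) = 0.189500
Call price V = S·N(d₁) − K·e^{−rT}·N(d₂) = 22.400097 − 18.723759 = 3.676337
φ(d₁) = (1/√(2π))·e^{−d₁²/2} = 0.338507
Γ = φ(d₁) / (S·σ·√T) = 0.013964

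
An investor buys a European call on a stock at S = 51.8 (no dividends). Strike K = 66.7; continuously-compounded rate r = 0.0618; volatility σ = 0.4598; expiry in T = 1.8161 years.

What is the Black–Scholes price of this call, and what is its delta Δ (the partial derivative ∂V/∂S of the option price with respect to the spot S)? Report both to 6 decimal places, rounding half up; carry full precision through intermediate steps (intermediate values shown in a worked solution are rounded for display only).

σ√T = 0.4598·√1.8161 = 0.619639
d₁ = (ln(S/K) + (r+σ²/2)T) / (σ√T) = (ln(51.8/66.7) + (0.0618+0.4598²/2)·1.8161) / 0.619639 = (-0.252815 + 0.304211) / 0.619639 = 0.082946
d₂ = d₁ − σ√T = 0.082946 − 0.619639 = -0.536693
e^{−rT} = e^{−0.0618·1.8161} = 0.893834
N(d₁) = 0.533053,  N(d₂) = 0.295740
Call price V = S·N(d₁) − K·e^{−rT}·N(d₂) = 27.612130 − 17.631632 = 9.980499
Δ = N(d₁) = 0.533053

price = 9.980499
Δ = 0.533053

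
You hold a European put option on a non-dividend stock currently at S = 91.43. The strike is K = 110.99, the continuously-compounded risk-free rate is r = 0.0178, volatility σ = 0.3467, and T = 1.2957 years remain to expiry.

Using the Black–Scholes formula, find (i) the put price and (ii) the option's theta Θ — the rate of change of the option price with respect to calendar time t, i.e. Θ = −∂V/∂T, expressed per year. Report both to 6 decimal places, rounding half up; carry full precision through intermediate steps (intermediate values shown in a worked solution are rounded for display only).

σ√T = 0.3467·√1.2957 = 0.394645
d₁ = (ln(S/K) + (r+σ²/2)T) / (σ√T) = (ln(91.43/110.99) + (0.0178+0.3467²/2)·1.2957) / 0.394645 = (-0.193866 + 0.100936) / 0.394645 = -0.235480
d₂ = d₁ − σ√T = -0.235480 − 0.394645 = -0.630124
e^{−rT} = e^{−0.0178·1.2957} = 0.977200
N(−d₁) = 0.593082,  N(−d₂) = 0.735693
Put price V = K·e^{−rT}·N(−d₂) − S·N(−d₁) = 79.792924 − 54.225474 = 25.567450
φ(d₁) = (1/√(2π))·e^{−d₁²/2} = 0.388033
Θ = −S·φ(d₁)·σ/(2√T) + r·K·e^{−rT}·N(−d₂) = −5.402931 + 1.420314 = -3.982617

price = 25.567450
Θ = -3.982617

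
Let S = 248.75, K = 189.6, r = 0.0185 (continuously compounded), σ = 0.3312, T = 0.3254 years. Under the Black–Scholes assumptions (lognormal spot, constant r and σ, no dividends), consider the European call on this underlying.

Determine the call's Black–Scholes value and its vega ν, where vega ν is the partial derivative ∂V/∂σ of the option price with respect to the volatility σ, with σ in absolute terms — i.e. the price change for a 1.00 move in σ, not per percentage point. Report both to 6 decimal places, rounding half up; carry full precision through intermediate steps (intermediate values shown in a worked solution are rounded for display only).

price = 61.569747
ν = 16.673615

σ√T = 0.3312·√0.3254 = 0.188929
d₁ = (ln(S/K) + (r+σ²/2)T) / (σ√T) = (ln(248.75/189.6) + (0.0185+0.3312²/2)·0.3254) / 0.188929 = (0.271532 + 0.023867) / 0.188929 = 1.563542
d₂ = d₁ − σ√T = 1.563542 − 0.188929 = 1.374613
e^{−rT} = e^{−0.0185·0.3254} = 0.993998
N(d₁) = 0.941037,  N(d₂) = 0.915374
Call price V = S·N(d₁) − K·e^{−rT}·N(d₂) = 234.083067 − 172.513320 = 61.569747
φ(d₁) = (1/√(2π))·e^{−d₁²/2} = 0.117505
ν = S·φ(d₁)·√T = 16.673615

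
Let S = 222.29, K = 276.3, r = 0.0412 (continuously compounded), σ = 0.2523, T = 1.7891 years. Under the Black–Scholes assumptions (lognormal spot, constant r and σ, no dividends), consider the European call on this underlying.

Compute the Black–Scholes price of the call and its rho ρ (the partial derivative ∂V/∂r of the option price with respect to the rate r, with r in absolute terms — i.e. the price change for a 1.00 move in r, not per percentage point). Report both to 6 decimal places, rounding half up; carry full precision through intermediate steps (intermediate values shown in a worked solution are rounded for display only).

σ√T = 0.2523·√1.7891 = 0.337470
d₁ = (ln(S/K) + (r+σ²/2)T) / (σ√T) = (ln(222.29/276.3) + (0.0412+0.2523²/2)·1.7891) / 0.337470 = (-0.217504 + 0.130654) / 0.337470 = -0.257358
d₂ = d₁ − σ√T = -0.257358 − 0.337470 = -0.594828
e^{−rT} = e^{−0.0412·1.7891} = 0.928940
N(d₁) = 0.398451,  N(d₂) = 0.275979
Call price V = S·N(d₁) − K·e^{−rT}·N(d₂) = 88.571680 − 70.834534 = 17.737147
ρ = K·T·e^{−rT}·N(d₂) = 126.730064

price = 17.737147
ρ = 126.730064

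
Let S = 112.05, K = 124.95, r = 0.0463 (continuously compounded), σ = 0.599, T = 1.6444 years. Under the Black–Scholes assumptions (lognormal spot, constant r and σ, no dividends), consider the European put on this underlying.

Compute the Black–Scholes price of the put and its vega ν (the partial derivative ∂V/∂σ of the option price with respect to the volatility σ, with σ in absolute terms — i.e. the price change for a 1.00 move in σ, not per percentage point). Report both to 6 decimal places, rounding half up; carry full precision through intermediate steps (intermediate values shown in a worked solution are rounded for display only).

σ√T = 0.599·√1.6444 = 0.768123
d₁ = (ln(S/K) + (r+σ²/2)T) / (σ√T) = (ln(112.05/124.95) + (0.0463+0.599²/2)·1.6444) / 0.768123 = (-0.108968 + 0.371142) / 0.768123 = 0.341317
d₂ = d₁ − σ√T = 0.341317 − 0.768123 = -0.426805
e^{−rT} = e^{−0.0463·1.6444} = 0.926690
N(−d₁) = 0.366432,  N(−d₂) = 0.665239
Put price V = K·e^{−rT}·N(−d₂) − S·N(−d₁) = 77.028059 − 41.058751 = 35.969307
φ(d₁) = (1/√(2π))·e^{−d₁²/2} = 0.376368
ν = S·φ(d₁)·√T = 54.078990

price = 35.969307
ν = 54.078990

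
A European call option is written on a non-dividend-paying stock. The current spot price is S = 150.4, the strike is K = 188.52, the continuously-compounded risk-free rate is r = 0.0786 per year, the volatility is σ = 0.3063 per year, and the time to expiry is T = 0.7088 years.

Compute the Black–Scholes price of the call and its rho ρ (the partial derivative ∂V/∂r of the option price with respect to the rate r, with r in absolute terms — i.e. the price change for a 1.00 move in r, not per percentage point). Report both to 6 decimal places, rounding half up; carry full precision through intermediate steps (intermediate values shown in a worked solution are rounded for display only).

σ√T = 0.3063·√0.7088 = 0.257875
d₁ = (ln(S/K) + (r+σ²/2)T) / (σ√T) = (ln(150.4/188.52) + (0.0786+0.3063²/2)·0.7088) / 0.257875 = (-0.225906 + 0.088961) / 0.257875 = -0.531050
d₂ = d₁ − σ√T = -0.531050 − 0.257875 = -0.788924
e^{−rT} = e^{−0.0786·0.7088} = 0.945812
N(d₁) = 0.297692,  N(d₂) = 0.215078
Call price V = S·N(d₁) − K·e^{−rT}·N(d₂) = 44.772904 − 38.349377 = 6.423526
ρ = K·T·e^{−rT}·N(d₂) = 27.182038

price = 6.423526
ρ = 27.182038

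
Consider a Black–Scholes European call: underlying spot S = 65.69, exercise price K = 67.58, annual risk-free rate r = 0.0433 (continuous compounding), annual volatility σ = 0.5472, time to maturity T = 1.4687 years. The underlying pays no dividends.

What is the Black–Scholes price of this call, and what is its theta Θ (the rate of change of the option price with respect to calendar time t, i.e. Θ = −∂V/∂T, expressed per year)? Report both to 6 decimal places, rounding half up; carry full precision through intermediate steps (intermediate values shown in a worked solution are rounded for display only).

price = 17.930017
Θ = -6.566248

σ√T = 0.5472·√1.4687 = 0.663151
d₁ = (ln(S/K) + (r+σ²/2)T) / (σ√T) = (ln(65.69/67.58) + (0.0433+0.5472²/2)·1.4687) / 0.663151 = (-0.028365 + 0.283480) / 0.663151 = 0.384700
d₂ = d₁ − σ√T = 0.384700 − 0.663151 = -0.278452
e^{−rT} = e^{−0.0433·1.4687} = 0.938385
N(d₁) = 0.649770,  N(d₂) = 0.390333
Call price V = S·N(d₁) − K·e^{−rT}·N(d₂) = 42.683396 − 24.753379 = 17.930017
φ(d₁) = (1/√(2π))·e^{−d₁²/2} = 0.370488
Θ = −S·φ(d₁)·σ/(2√T) − r·K·e^{−rT}·N(d₂) = −5.494427 − 1.071821 = -6.566248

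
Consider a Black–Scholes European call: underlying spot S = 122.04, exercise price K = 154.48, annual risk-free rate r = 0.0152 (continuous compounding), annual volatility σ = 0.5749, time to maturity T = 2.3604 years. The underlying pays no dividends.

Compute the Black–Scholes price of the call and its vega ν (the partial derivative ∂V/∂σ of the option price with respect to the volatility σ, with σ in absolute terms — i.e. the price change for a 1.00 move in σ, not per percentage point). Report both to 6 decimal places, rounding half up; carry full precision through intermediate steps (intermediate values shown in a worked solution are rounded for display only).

price = 33.852657
ν = 73.085704

σ√T = 0.5749·√2.3604 = 0.883253
d₁ = (ln(S/K) + (r+σ²/2)T) / (σ√T) = (ln(122.04/154.48) + (0.0152+0.5749²/2)·2.3604) / 0.883253 = (-0.235716 + 0.425946) / 0.883253 = 0.215375
d₂ = d₁ − σ√T = 0.215375 − 0.883253 = -0.667878
e^{−rT} = e^{−0.0152·2.3604} = 0.964758
N(d₁) = 0.585262,  N(d₂) = 0.252106
Call price V = S·N(d₁) − K·e^{−rT}·N(d₂) = 71.425417 − 37.572760 = 33.852657
φ(d₁) = (1/√(2π))·e^{−d₁²/2} = 0.389796
ν = S·φ(d₁)·√T = 73.085704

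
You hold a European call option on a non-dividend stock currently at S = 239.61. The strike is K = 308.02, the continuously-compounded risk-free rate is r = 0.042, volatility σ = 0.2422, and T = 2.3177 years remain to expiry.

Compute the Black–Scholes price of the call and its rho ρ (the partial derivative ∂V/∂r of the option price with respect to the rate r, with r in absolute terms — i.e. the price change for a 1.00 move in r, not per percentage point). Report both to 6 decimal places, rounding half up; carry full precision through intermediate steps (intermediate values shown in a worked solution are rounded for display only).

price = 21.252982
ρ = 177.304851

σ√T = 0.2422·√2.3177 = 0.368725
d₁ = (ln(S/K) + (r+σ²/2)T) / (σ√T) = (ln(239.61/308.02) + (0.042+0.2422²/2)·2.3177) / 0.368725 = (-0.251152 + 0.165323) / 0.368725 = -0.232774
d₂ = d₁ − σ√T = -0.232774 − 0.368725 = -0.601499
e^{−rT} = e^{−0.042·2.3177} = 0.907244
N(d₁) = 0.407968,  N(d₂) = 0.273754
Call price V = S·N(d₁) − K·e^{−rT}·N(d₂) = 97.753327 − 76.500345 = 21.252982
ρ = K·T·e^{−rT}·N(d₂) = 177.304851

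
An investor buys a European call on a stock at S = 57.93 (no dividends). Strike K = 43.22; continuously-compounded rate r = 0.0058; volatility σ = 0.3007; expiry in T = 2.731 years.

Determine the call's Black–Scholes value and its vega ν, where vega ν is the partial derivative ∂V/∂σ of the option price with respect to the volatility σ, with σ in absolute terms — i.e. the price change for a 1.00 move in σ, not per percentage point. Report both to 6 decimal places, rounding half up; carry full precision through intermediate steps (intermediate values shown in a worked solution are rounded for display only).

σ√T = 0.3007·√2.731 = 0.496929
d₁ = (ln(S/K) + (r+σ²/2)T) / (σ√T) = (ln(57.93/43.22) + (0.0058+0.3007²/2)·2.731) / 0.496929 = (0.292932 + 0.139309) / 0.496929 = 0.869825
d₂ = d₁ − σ√T = 0.869825 − 0.496929 = 0.372896
e^{−rT} = e^{−0.0058·2.731} = 0.984285
N(d₁) = 0.807802,  N(d₂) = 0.645387
Call price V = S·N(d₁) − K·e^{−rT}·N(d₂) = 46.795962 − 27.455276 = 19.340687
φ(d₁) = (1/√(2π))·e^{−d₁²/2} = 0.273286
ν = S·φ(d₁)·√T = 26.162664

price = 19.340687
ν = 26.162664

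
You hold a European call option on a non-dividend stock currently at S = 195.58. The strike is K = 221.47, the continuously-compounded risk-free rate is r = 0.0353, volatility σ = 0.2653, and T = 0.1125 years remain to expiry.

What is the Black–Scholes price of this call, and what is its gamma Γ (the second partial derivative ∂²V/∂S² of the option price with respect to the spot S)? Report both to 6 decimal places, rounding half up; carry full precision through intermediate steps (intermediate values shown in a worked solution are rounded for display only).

σ√T = 0.2653·√0.1125 = 0.088984
d₁ = (ln(S/K) + (r+σ²/2)T) / (σ√T) = (ln(195.58/221.47) + (0.0353+0.2653²/2)·0.1125) / 0.088984 = (-0.124318 + 0.007930) / 0.088984 = -1.307953
d₂ = d₁ − σ√T = -1.307953 − 0.088984 = -1.396937
e^{−rT} = e^{−0.0353·0.1125} = 0.996037
N(d₁) = 0.095445,  N(d₂) = 0.081216
Call price V = S·N(d₁) − K·e^{−rT}·N(d₂) = 18.667072 − 17.915677 = 0.751395
φ(d₁) = (1/√(2π))·e^{−d₁²/2} = 0.169601
Γ = φ(d₁) / (S·σ·√T) = 0.009745

price = 0.751395
Γ = 0.009745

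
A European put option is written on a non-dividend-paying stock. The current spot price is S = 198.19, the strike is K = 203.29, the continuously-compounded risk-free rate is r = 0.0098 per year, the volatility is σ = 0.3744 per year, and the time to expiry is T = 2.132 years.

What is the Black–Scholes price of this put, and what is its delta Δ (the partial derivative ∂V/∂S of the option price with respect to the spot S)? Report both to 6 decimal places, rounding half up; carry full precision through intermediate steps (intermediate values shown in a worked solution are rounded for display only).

price = 43.237670
Δ = -0.395474

σ√T = 0.3744·√2.132 = 0.546675
d₁ = (ln(S/K) + (r+σ²/2)T) / (σ√T) = (ln(198.19/203.29) + (0.0098+0.3744²/2)·2.132) / 0.546675 = (-0.025407 + 0.170321) / 0.546675 = 0.265081
d₂ = d₁ − σ√T = 0.265081 − 0.546675 = -0.281594
e^{−rT} = e^{−0.0098·2.132} = 0.979323
N(−d₁) = 0.395474,  N(−d₂) = 0.610873
Put price V = K·e^{−rT}·N(−d₂) − S·N(−d₁) = 121.616578 − 78.378908 = 43.237670
Δ = −N(−d₁) = -0.395474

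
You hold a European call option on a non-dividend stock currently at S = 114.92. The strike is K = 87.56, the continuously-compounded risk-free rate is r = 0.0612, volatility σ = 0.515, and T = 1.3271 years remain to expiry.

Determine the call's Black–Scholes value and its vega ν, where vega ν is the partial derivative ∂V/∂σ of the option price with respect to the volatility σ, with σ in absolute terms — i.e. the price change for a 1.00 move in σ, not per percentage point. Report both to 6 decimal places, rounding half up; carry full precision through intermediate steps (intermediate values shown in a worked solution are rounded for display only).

σ√T = 0.515·√1.3271 = 0.593279
d₁ = (ln(S/K) + (r+σ²/2)T) / (σ√T) = (ln(114.92/87.56) + (0.0612+0.515²/2)·1.3271) / 0.593279 = (0.271912 + 0.257209) / 0.593279 = 0.891858
d₂ = d₁ − σ√T = 0.891858 − 0.593279 = 0.298579
e^{−rT} = e^{−0.0612·1.3271} = 0.921992
N(d₁) = 0.813765,  N(d₂) = 0.617369
Call price V = S·N(d₁) − K·e^{−rT}·N(d₂) = 93.517919 − 49.839991 = 43.677928
φ(d₁) = (1/√(2π))·e^{−d₁²/2} = 0.268033
ν = S·φ(d₁)·√T = 35.484312

price = 43.677928
ν = 35.484312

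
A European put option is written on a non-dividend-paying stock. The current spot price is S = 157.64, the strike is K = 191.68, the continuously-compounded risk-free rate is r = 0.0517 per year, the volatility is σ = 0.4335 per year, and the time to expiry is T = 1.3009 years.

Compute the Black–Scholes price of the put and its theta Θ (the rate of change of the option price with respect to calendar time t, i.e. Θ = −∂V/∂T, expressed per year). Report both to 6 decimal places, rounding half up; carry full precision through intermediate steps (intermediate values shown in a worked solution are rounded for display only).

price = 44.749372
Θ = -5.522231

σ√T = 0.4335·√1.3009 = 0.494437
d₁ = (ln(S/K) + (r+σ²/2)T) / (σ√T) = (ln(157.64/191.68) + (0.0517+0.4335²/2)·1.3009) / 0.494437 = (-0.195513 + 0.189491) / 0.494437 = -0.012181
d₂ = d₁ − σ√T = -0.012181 − 0.494437 = -0.506618
e^{−rT} = e^{−0.0517·1.3009} = 0.934955
N(−d₁) = 0.504859,  N(−d₂) = 0.693789
Put price V = K·e^{−rT}·N(−d₂) − S·N(−d₁) = 124.335416 − 79.586044 = 44.749372
φ(d₁) = (1/√(2π))·e^{−d₁²/2} = 0.398913
Θ = −S·φ(d₁)·σ/(2√T) + r·K·e^{−rT}·N(−d₂) = −11.950372 + 6.428141 = -5.522231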